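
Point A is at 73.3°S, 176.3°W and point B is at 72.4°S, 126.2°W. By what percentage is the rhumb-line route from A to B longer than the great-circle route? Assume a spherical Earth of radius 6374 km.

Great circle: σ = 0.2508 rad → d_gc = Rσ = 1598.4 km
Rhumb: Δφ = +0.0157, Δλ = +0.8744, Δψ = +0.0533, q = Δφ/Δψ = 0.2948 → d_rh = R√(Δφ²+q²Δλ²) = 1646.2 km
Excess = (1646.2 − 1598.4) / 1598.4 = 47.8 / 1598.4 = 2.99% ≈ 3.0%

3.0%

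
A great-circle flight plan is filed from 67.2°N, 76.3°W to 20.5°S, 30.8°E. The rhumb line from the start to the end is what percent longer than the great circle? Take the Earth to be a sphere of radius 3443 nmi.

Great circle: σ = 2.0148 rad → d_gc = Rσ = 6937.0 nmi
Rhumb: Δφ = -1.5307, Δλ = +1.8692, Δψ = -1.9670, q = Δφ/Δψ = 0.7782 → d_rh = R√(Δφ²+q²Δλ²) = 7270.2 nmi
Excess = (7270.2 − 6937.0) / 6937.0 = 333.2 / 6937.0 = 4.80% ≈ 4.8%

4.8%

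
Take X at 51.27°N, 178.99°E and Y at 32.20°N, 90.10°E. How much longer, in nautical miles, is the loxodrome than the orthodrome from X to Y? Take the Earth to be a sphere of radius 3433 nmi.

Great circle: cos σ = sin φ₁ sin φ₂ + cos φ₁ cos φ₂ cos Δλ,  σ = 1.1308 rad → d_gc = 3882.0 nmi
Rhumb line: Δψ = -0.4515, q = Δφ/Δψ = 0.7372, d_rh = R√(Δφ²+q²Δλ²) = 4089.3 nmi
Excess = 4089.3 − 3882.0 = 207.3 ≈ 207 nmi

207 nmi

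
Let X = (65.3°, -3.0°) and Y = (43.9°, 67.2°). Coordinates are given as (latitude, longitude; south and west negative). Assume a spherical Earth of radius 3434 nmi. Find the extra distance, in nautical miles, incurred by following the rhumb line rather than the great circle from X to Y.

116 nmi

Great circle: cos σ = sin φ₁ sin φ₂ + cos φ₁ cos φ₂ cos Δλ,  σ = 0.7496 rad → d_gc = 2574.2 nmi
Rhumb line: Δψ = -0.6644, q = Δφ/Δψ = 0.5621, d_rh = R√(Δφ²+q²Δλ²) = 2690.5 nmi
Excess = 2690.5 − 2574.2 = 116.3 ≈ 116 nmi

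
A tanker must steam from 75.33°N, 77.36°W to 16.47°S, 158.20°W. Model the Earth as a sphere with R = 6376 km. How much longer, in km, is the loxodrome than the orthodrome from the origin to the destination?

Great circle: cos σ = sin φ₁ sin φ₂ + cos φ₁ cos φ₂ cos Δλ,  σ = 1.8086 rad → d_gc = 11531.9 km
Rhumb line: Δψ = -2.3416, q = Δφ/Δψ = 0.6842, d_rh = R√(Δφ²+q²Δλ²) = 11926.9 km
Excess = 11926.9 − 11531.9 = 395.0 ≈ 395 km

395 km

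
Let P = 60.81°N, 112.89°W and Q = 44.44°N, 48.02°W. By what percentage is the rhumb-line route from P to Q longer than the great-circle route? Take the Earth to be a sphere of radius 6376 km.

Great circle: σ = 0.7088 rad → d_gc = Rσ = 4519.5 km
Rhumb: Δφ = -0.2857, Δλ = +1.1322, Δψ = -0.4780, q = Δφ/Δψ = 0.5978 → d_rh = R√(Δφ²+q²Δλ²) = 4683.9 km
Excess = (4683.9 − 4519.5) / 4519.5 = 164.4 / 4519.5 = 3.64% ≈ 3.6%

3.6%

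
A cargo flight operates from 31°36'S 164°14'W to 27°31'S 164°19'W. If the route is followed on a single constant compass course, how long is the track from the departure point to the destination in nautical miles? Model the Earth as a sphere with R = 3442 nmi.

Rhumb course C = atan2(Δλ, Δψ) with Δψ = ln[tan(π/4+φ₂/2)/tan(π/4+φ₁/2)] = +0.0820, Δλ = -0.0015 → C = 358.98°
d = R·|Δφ| / |cos C| = 3442·0.07127 / 0.99984 = 245 nmi

245 nmi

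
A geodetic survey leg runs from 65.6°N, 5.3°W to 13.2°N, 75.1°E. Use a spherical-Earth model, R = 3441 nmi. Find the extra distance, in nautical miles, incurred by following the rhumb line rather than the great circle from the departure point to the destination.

186 nmi

Great circle: cos σ = sin φ₁ sin φ₂ + cos φ₁ cos φ₂ cos Δλ,  σ = 1.2922 rad → d_gc = 4446.4 nmi
Rhumb line: Δψ = -1.2991, q = Δφ/Δψ = 0.7040, d_rh = R√(Δφ²+q²Δλ²) = 4632.4 nmi
Excess = 4632.4 − 4446.4 = 186.0 ≈ 186 nmi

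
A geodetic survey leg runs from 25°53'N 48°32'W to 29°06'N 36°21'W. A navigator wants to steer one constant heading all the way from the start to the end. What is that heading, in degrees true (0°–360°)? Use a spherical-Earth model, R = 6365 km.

Meridional parts: M(φ₁)=+0.4679, M(φ₂)=+0.5312 → ΔM = +0.0633;  Δλ = +0.2126 rad
tan C = Δλ / ΔM = +3.3592 → C = 73.42°

73.4°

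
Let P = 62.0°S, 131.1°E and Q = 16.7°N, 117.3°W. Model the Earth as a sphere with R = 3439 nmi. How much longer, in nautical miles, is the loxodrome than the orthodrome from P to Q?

331 nmi

Great circle: cos σ = sin φ₁ sin φ₂ + cos φ₁ cos φ₂ cos Δλ,  σ = 2.0034 rad → d_gc = 6889.8 nmi
Rhumb line: Δψ = +1.6847, q = Δφ/Δψ = 0.8153, d_rh = R√(Δφ²+q²Δλ²) = 7220.9 nmi
Excess = 7220.9 − 6889.8 = 331.1 ≈ 331 nmi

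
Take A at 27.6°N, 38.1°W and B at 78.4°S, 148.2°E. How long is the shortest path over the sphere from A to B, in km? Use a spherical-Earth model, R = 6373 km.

14362 km

Haversine: a = sin²(Δφ/2)+cos φ₁ cos φ₂ sin²(Δλ/2) = 0.81548;  σ = 2·atan2(√a,√(1−a))
σ = 129.120° → d = Rσ = 6373·2.25358 = 14362 km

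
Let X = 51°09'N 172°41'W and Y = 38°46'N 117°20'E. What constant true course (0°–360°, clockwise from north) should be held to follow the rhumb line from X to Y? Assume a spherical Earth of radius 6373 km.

255.9°

Meridional parts: M(φ₁)=+1.0423, M(φ₂)=+0.7351 → ΔM = -0.3072;  Δλ = -1.2214 rad
tan C = Δλ / ΔM = +3.9756 → C = 255.88°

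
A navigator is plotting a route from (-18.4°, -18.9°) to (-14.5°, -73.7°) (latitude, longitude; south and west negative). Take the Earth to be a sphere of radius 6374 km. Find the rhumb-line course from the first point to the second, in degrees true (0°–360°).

Meridional parts: M(φ₁)=-0.3268, M(φ₂)=-0.2558 → ΔM = +0.0710;  Δλ = -0.9564 rad
tan C = Δλ / ΔM = -13.4731 → C = 274.24°

274.2°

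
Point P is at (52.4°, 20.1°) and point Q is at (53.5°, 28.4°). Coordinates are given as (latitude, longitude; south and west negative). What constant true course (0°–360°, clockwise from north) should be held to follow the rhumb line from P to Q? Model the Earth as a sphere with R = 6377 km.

Δψ = ln[tan(π/4+φ₂/2)/tan(π/4+φ₁/2)] = +0.0319
Δλ = +0.1449 rad (taken the short way round)
course = atan2(Δλ, Δψ) = 77.59°

77.6°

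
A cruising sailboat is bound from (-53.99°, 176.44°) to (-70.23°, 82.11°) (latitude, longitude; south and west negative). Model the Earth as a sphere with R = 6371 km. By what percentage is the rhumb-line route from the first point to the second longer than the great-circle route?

Great circle: σ = 0.7284 rad → d_gc = Rσ = 4640.8 km
Rhumb: Δφ = -0.2834, Δλ = -1.6464, Δψ = -0.6233, q = Δφ/Δψ = 0.4547 → d_rh = R√(Δφ²+q²Δλ²) = 5099.9 km
Excess = (5099.9 − 4640.8) / 4640.8 = 459.1 / 4640.8 = 9.89% ≈ 9.9%

9.9%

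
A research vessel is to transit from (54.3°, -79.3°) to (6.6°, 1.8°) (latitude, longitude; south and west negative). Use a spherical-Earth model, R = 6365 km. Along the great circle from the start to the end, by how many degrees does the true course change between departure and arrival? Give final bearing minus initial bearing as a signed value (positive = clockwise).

Initial bearing θ₁ = atan2(sin Δλ cos φ₂, cos φ₁ sin φ₂ − sin φ₁ cos φ₂ cos Δλ) = 93.37°
Final bearing θ₂ = (initial bearing from the destination back to the start) + 180° = 144.10°
Δθ = θ₂ − θ₁ = +50.7°

+50.7°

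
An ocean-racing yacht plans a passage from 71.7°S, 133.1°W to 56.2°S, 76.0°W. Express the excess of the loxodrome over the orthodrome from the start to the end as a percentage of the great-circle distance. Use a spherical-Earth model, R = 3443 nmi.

3.5%

Great circle: σ = 0.4868 rad → d_gc = Rσ = 1676.0 nmi
Rhumb: Δφ = +0.2705, Δλ = +0.9966, Δψ = +0.6346, q = Δφ/Δψ = 0.4263 → d_rh = R√(Δφ²+q²Δλ²) = 1734.1 nmi
Excess = (1734.1 − 1676.0) / 1676.0 = 58.1 / 1676.0 = 3.47% ≈ 3.5%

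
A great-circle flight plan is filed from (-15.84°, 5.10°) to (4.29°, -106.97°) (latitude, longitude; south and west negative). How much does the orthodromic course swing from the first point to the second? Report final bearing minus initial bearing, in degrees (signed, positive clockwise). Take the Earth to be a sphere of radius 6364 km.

+17.3°

At departure: θ₁ = atan2(sin Δλ cos φ₂, cos φ₁ sin φ₂ − sin φ₁ cos φ₂ cos Δλ) = 268.12°
At arrival: θ₂ = atan2(sin Δλ cos φ₁, −cos φ₂ sin φ₁ + sin φ₂ cos φ₁ cos Δλ) = 285.37°
Δθ = θ₂ − θ₁ = +17.3°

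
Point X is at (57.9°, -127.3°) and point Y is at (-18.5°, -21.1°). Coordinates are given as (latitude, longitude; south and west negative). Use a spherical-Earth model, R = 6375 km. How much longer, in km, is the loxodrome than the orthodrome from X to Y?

Great circle: cos σ = sin φ₁ sin φ₂ + cos φ₁ cos φ₂ cos Δλ,  σ = 1.9926 rad → d_gc = 12702.71 km
Rhumb line: Δψ = -1.5745, q = Δφ/Δψ = 0.8469, d_rh = R√(Δφ²+q²Δλ²) = 13130.16 km
Excess = 13130.16 − 12702.71 = 427.45 ≈ 427 km

427 km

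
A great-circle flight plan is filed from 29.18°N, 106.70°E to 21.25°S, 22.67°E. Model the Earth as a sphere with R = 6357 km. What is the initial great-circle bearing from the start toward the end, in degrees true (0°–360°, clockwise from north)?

248.6°

N = sin Δλ·cos φ₂ = -0.9270;  D = cos φ₁ sin φ₂ − sin φ₁ cos φ₂ cos Δλ = -0.3637
initial course = atan2(N, D) = 248.58°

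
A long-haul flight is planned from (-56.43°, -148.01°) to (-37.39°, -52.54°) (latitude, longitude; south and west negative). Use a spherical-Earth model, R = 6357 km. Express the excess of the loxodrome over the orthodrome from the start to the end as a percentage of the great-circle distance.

7.4%

Great circle: σ = 1.0882 rad → d_gc = Rσ = 6917.7 km
Rhumb: Δφ = +0.3323, Δλ = +1.6663, Δψ = +0.4940, q = Δφ/Δψ = 0.6727 → d_rh = R√(Δφ²+q²Δλ²) = 7431.8 km
Excess = (7431.8 − 6917.7) / 6917.7 = 514.1 / 6917.7 = 7.43% ≈ 7.4%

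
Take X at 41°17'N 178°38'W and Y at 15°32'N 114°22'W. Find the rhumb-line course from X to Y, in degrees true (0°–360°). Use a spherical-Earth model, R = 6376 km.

114.8°

Δψ = ln[tan(π/4+φ₂/2)/tan(π/4+φ₁/2)] = -0.5179
Δλ = +1.1217 rad (taken the short way round)
course = atan2(Δλ, Δψ) = 114.79°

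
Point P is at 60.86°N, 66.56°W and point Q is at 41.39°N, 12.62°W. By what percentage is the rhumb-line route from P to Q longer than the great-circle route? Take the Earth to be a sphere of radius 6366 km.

2.4%

Great circle: σ = 0.6558 rad → d_gc = Rσ = 4175.1 km
Rhumb: Δφ = -0.3398, Δλ = +0.9414, Δψ = -0.5525, q = Δφ/Δψ = 0.6151 → d_rh = R√(Δφ²+q²Δλ²) = 4274.2 km
Excess = (4274.2 − 4175.1) / 4175.1 = 99.1 / 4175.1 = 2.37% ≈ 2.4%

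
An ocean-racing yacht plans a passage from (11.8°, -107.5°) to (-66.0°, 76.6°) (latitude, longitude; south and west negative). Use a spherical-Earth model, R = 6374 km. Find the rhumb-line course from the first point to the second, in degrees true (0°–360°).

Meridional parts: M(φ₁)=+0.2074, M(φ₂)=-1.5485 → ΔM = -1.7560;  Δλ = -3.0700 rad
tan C = Δλ / ΔM = +1.7483 → C = 240.23°

240.2°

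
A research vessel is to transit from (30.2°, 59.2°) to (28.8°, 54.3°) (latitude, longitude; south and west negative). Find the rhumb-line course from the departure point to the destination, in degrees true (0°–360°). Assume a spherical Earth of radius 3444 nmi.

251.8°

Δψ = ln[tan(π/4+φ₂/2)/tan(π/4+φ₁/2)] = -0.0281
Δλ = -0.0855 rad (taken the short way round)
course = atan2(Δλ, Δψ) = 251.83°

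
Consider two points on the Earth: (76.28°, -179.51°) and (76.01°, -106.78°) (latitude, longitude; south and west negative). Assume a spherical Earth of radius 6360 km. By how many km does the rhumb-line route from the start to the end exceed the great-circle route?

Great circle: cos σ = sin φ₁ sin φ₂ + cos φ₁ cos φ₂ cos Δλ,  σ = 0.2850 rad → d_gc = 1812.3 km
Rhumb line: Δψ = -0.0197, q = Δφ/Δψ = 0.2395, d_rh = R√(Δφ²+q²Δλ²) = 1933.4 km
Excess = 1933.4 − 1812.3 = 121.1 ≈ 121 km

121 km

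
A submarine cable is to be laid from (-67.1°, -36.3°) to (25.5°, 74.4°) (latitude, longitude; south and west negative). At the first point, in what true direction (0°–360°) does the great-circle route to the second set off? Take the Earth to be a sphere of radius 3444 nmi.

θ = atan2( sin Δλ·cos φ₂ ,  cos φ₁ sin φ₂ − sin φ₁ cos φ₂ cos Δλ )
  = atan2(+0.8443, -0.1264) = 98.51°

98.5°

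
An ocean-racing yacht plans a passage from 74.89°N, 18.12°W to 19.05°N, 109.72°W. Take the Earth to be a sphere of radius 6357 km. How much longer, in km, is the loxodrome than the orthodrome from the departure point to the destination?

Great circle: cos σ = sin φ₁ sin φ₂ + cos φ₁ cos φ₂ cos Δλ,  σ = 1.2575 rad → d_gc = 7993.7 km
Rhumb line: Δψ = -1.6814, q = Δφ/Δψ = 0.5796, d_rh = R√(Δφ²+q²Δλ²) = 8549.0 km
Excess = 8549.0 − 7993.7 = 555.3 ≈ 555 km

555 km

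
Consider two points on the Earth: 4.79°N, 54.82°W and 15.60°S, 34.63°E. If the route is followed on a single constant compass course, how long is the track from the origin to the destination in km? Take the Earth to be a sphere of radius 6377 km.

10116 km

Δψ = ln[tan(π/4+φ₂/2)/tan(π/4+φ₁/2)] = -0.3594;  Δφ = -0.3559 rad,  Δλ = +1.5612 rad
q = Δφ/Δψ = 0.9902
d = R·√(Δφ² + q²Δλ²) = 6377·1.58632 = 10116 km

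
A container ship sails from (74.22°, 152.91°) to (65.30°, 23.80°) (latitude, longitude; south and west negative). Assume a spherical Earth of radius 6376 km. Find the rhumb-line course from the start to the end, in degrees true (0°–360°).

Meridional parts: M(φ₁)=+1.9763, M(φ₂)=+1.5189 → ΔM = -0.4574;  Δλ = -2.2534 rad
tan C = Δλ / ΔM = +4.9269 → C = 258.53°

258.5°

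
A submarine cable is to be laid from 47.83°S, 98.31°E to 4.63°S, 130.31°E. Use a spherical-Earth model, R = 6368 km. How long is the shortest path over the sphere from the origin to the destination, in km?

5685 km

cos σ = sin φ₁ sin φ₂ + cos φ₁ cos φ₂ cos Δλ
      = sin(-47.83°)sin(-4.63°) + cos(-47.83°)cos(-4.63°)cos(32.00°) = 0.6273
σ = 51.149° → d = Rσ = 6368·0.89273 = 5685 km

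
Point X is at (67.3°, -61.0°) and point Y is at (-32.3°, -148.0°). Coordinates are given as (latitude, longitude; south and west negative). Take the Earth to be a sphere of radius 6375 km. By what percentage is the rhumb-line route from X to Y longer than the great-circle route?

2.2%

Great circle: σ = 2.0668 rad → d_gc = Rσ = 13175.7 km
Rhumb: Δφ = -1.7383, Δλ = -1.5184, Δψ = -2.2020, q = Δφ/Δψ = 0.7894 → d_rh = R√(Δφ²+q²Δλ²) = 13461.3 km
Excess = (13461.3 − 13175.7) / 13175.7 = 285.6 / 13175.7 = 2.17% ≈ 2.2%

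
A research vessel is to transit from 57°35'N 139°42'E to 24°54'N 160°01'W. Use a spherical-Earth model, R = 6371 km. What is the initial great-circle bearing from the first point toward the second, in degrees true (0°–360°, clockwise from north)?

θ = atan2( sin Δλ·cos φ₂ ,  cos φ₁ sin φ₂ − sin φ₁ cos φ₂ cos Δλ )
  = atan2(+0.7878, -0.1539) = 101.05°

101.1°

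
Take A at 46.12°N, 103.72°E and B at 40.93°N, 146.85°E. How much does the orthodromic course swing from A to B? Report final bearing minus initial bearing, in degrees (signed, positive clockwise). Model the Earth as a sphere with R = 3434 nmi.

Initial bearing θ₁ = atan2(sin Δλ cos φ₂, cos φ₁ sin φ₂ − sin φ₁ cos φ₂ cos Δλ) = 83.74°
Final bearing θ₂ = (initial bearing from the destination back to the start) + 180° = 114.22°
Δθ = θ₂ − θ₁ = +30.5°

+30.5°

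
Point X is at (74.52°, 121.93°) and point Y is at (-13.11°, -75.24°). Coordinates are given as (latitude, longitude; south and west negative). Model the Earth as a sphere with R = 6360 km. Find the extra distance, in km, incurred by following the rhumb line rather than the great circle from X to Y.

Great circle: cos σ = sin φ₁ sin φ₂ + cos φ₁ cos φ₂ cos Δλ,  σ = 2.0566 rad → d_gc = 13080.2 km
Rhumb line: Δψ = -2.2266, q = Δφ/Δψ = 0.6869, d_rh = R√(Δφ²+q²Δλ²) = 15772.3 km
Excess = 15772.3 − 13080.2 = 2692.1 ≈ 2692 km

2692 km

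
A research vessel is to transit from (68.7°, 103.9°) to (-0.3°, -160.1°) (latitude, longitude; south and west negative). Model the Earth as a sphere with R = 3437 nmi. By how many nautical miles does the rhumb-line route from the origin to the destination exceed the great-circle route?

306 nmi

Great circle: cos σ = sin φ₁ sin φ₂ + cos φ₁ cos φ₂ cos Δλ,  σ = 1.6137 rad → d_gc = 5546.1 nmi
Rhumb line: Δψ = -1.6763, q = Δφ/Δψ = 0.7184, d_rh = R√(Δφ²+q²Δλ²) = 5852.2 nmi
Excess = 5852.2 − 5546.1 = 306.1 ≈ 306 nmi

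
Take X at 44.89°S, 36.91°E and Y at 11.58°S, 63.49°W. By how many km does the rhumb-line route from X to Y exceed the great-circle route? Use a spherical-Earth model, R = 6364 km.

Great circle: cos σ = sin φ₁ sin φ₂ + cos φ₁ cos φ₂ cos Δλ,  σ = 1.5544 rad → d_gc = 9892.3 km
Rhumb line: Δψ = +0.6752, q = Δφ/Δψ = 0.8611, d_rh = R√(Δφ²+q²Δλ²) = 10290.6 km
Excess = 10290.6 − 9892.3 = 398.3 ≈ 398 km

398 km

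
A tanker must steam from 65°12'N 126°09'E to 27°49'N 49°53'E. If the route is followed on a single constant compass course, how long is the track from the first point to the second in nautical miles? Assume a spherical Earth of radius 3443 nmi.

Δψ = ln[tan(π/4+φ₂/2)/tan(π/4+φ₁/2)] = -1.0090;  Δφ = -0.6525 rad,  Δλ = -1.3311 rad
q = Δφ/Δψ = 0.6467
d = R·√(Δφ² + q²Δλ²) = 3443·1.08011 = 3719 nmi

3719 nmi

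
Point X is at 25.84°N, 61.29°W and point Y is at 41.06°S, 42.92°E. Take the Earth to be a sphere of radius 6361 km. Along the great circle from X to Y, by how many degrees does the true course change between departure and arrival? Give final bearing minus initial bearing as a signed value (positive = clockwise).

At departure: θ₁ = atan2(sin Δλ cos φ₂, cos φ₁ sin φ₂ − sin φ₁ cos φ₂ cos Δλ) = 124.93°
At arrival: θ₂ = atan2(sin Δλ cos φ₁, −cos φ₂ sin φ₁ + sin φ₂ cos φ₁ cos Δλ) = 101.88°
Δθ = θ₂ − θ₁ = -23.1°

-23.1°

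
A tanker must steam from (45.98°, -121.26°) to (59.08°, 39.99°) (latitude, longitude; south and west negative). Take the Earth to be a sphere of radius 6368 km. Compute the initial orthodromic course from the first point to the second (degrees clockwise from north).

θ = atan2( sin Δλ·cos φ₂ ,  cos φ₁ sin φ₂ − sin φ₁ cos φ₂ cos Δλ )
  = atan2(+0.1652, +0.9460) = 9.90°

9.9°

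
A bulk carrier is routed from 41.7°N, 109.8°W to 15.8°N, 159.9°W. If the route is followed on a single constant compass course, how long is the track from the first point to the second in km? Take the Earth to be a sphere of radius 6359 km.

5601 km

Rhumb course C = atan2(Δλ, Δψ) with Δψ = ln[tan(π/4+φ₂/2)/tan(π/4+φ₁/2)] = -0.5228, Δλ = -0.8744 → C = 239.12°
d = R·|Δφ| / |cos C| = 6359·0.45204 / 0.51317 = 5601 km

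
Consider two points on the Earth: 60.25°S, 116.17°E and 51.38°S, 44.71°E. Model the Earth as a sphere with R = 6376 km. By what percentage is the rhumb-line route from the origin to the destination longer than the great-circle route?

4.8%

Great circle: σ = 0.6812 rad → d_gc = Rσ = 4343.5 km
Rhumb: Δφ = +0.1548, Δλ = -1.2472, Δψ = +0.2770, q = Δφ/Δψ = 0.5589 → d_rh = R√(Δφ²+q²Δλ²) = 4552.5 km
Excess = (4552.5 − 4343.5) / 4343.5 = 209.0 / 4343.5 = 4.81% ≈ 4.8%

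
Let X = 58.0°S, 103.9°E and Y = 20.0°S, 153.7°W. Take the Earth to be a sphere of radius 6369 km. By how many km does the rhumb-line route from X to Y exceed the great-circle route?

Great circle: cos σ = sin φ₁ sin φ₂ + cos φ₁ cos φ₂ cos Δλ,  σ = 1.3866 rad → d_gc = 8831.5 km
Rhumb line: Δψ = +0.8928, q = Δφ/Δψ = 0.7429, d_rh = R√(Δφ²+q²Δλ²) = 9452.3 km
Excess = 9452.3 − 8831.5 = 620.8 ≈ 621 km

621 km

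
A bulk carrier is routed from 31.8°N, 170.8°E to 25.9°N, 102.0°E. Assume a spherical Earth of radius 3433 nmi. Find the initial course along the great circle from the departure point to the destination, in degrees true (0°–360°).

283.4°

θ = atan2( sin Δλ·cos φ₂ ,  cos φ₁ sin φ₂ − sin φ₁ cos φ₂ cos Δλ )
  = atan2(-0.8387, +0.1998) = 283.40°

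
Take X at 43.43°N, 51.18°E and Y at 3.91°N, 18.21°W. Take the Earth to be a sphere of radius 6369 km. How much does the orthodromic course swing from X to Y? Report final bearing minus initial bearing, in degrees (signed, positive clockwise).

-32.9°

Initial bearing θ₁ = atan2(sin Δλ cos φ₂, cos φ₁ sin φ₂ − sin φ₁ cos φ₂ cos Δλ) = 258.39°
Final bearing θ₂ = (initial bearing from the destination back to the start) + 180° = 225.48°
Δθ = θ₂ − θ₁ = -32.9°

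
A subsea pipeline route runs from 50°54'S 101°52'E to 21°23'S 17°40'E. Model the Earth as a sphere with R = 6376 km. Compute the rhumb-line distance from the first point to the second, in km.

8087 km

Rhumb course C = atan2(Δλ, Δψ) with Δψ = ln[tan(π/4+φ₂/2)/tan(π/4+φ₁/2)] = +0.6532, Δλ = -1.4696 → C = 293.96°
d = R·|Δφ| / |cos C| = 6376·0.51516 / 0.40615 = 8087 km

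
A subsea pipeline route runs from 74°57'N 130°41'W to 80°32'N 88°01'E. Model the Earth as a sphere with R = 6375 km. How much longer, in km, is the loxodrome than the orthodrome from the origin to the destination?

758 km

Great circle: cos σ = sin φ₁ sin φ₂ + cos φ₁ cos φ₂ cos Δλ,  σ = 0.4047 rad → d_gc = 2580.0 km
Rhumb line: Δψ = +0.4671, q = Δφ/Δψ = 0.2086, d_rh = R√(Δφ²+q²Δλ²) = 3338.2 km
Excess = 3338.2 − 2580.0 = 758.2 ≈ 758 km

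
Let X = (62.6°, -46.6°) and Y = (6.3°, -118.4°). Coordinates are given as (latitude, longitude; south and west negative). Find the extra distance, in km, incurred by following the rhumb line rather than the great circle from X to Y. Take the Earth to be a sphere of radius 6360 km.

229 km

Great circle: cos σ = sin φ₁ sin φ₂ + cos φ₁ cos φ₂ cos Δλ,  σ = 1.3281 rad → d_gc = 8446.9 km
Rhumb line: Δψ = -1.3013, q = Δφ/Δψ = 0.7551, d_rh = R√(Δφ²+q²Δλ²) = 8676.0 km
Excess = 8676.0 − 8446.9 = 229.1 ≈ 229 km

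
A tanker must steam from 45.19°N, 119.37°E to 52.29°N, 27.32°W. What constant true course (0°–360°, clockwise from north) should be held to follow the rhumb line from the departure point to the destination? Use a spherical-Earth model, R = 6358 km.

274.2°

Δψ = ln[tan(π/4+φ₂/2)/tan(π/4+φ₁/2)] = +0.1883
Δλ = -2.5602 rad (taken the short way round)
course = atan2(Δλ, Δψ) = 274.21°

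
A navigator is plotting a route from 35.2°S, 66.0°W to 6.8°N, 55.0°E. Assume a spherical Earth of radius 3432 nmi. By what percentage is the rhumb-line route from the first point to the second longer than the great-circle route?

Great circle: σ = 2.0785 rad → d_gc = Rσ = 7133.3 nmi
Rhumb: Δφ = +0.7330, Δλ = +2.1118, Δψ = +0.7761, q = Δφ/Δψ = 0.9446 → d_rh = R√(Δφ²+q²Δλ²) = 7293.6 nmi
Excess = (7293.6 − 7133.3) / 7133.3 = 160.3 / 7133.3 = 2.247% ≈ 2.2%

2.2%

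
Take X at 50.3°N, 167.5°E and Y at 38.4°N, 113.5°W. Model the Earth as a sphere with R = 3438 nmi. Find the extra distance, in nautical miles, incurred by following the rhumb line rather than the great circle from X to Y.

146 nmi

Great circle: cos σ = sin φ₁ sin φ₂ + cos φ₁ cos φ₂ cos Δλ,  σ = 0.9601 rad → d_gc = 3300.9 nmi
Rhumb line: Δψ = -0.2920, q = Δφ/Δψ = 0.7113, d_rh = R√(Δφ²+q²Δλ²) = 3446.7 nmi
Excess = 3446.7 − 3300.9 = 145.8 ≈ 146 nmi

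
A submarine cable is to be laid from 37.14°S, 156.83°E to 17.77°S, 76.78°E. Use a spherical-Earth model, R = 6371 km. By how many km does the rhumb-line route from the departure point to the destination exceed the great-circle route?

168 km

Great circle: cos σ = sin φ₁ sin φ₂ + cos φ₁ cos φ₂ cos Δλ,  σ = 1.2499 rad → d_gc = 7963.0 km
Rhumb line: Δψ = +0.3838, q = Δφ/Δψ = 0.8808, d_rh = R√(Δφ²+q²Δλ²) = 8130.8 km
Excess = 8130.8 − 7963.0 = 167.8 ≈ 168 km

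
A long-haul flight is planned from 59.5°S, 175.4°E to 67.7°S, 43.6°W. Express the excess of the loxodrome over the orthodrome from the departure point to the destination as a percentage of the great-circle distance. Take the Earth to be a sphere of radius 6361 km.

Great circle: σ = 0.8665 rad → d_gc = Rσ = 5511.6 km
Rhumb: Δφ = -0.1431, Δλ = +2.4609, Δψ = -0.3244, q = Δφ/Δψ = 0.4412 → d_rh = R√(Δφ²+q²Δλ²) = 6965.5 km
Excess = (6965.5 − 5511.6) / 5511.6 = 1453.9 / 5511.6 = 26.38% ≈ 26.4%

26.4%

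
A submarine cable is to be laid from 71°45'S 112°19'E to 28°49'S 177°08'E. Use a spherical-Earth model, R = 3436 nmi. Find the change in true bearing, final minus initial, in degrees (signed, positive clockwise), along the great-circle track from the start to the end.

-55.4°

Initial bearing θ₁ = atan2(sin Δλ cos φ₂, cos φ₁ sin φ₂ − sin φ₁ cos φ₂ cos Δλ) = 75.63°
Final bearing θ₂ = (initial bearing from the destination back to the start) + 180° = 20.26°
Δθ = θ₂ − θ₁ = -55.4°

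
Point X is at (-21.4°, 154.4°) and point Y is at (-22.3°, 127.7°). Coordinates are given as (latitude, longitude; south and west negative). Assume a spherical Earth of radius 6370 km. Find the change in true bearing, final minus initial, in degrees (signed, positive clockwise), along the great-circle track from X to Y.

At departure: θ₁ = atan2(sin Δλ cos φ₂, cos φ₁ sin φ₂ − sin φ₁ cos φ₂ cos Δλ) = 262.91°
At arrival: θ₂ = atan2(sin Δλ cos φ₁, −cos φ₂ sin φ₁ + sin φ₂ cos φ₁ cos Δλ) = 273.01°
Δθ = θ₂ − θ₁ = +10.1°

+10.1°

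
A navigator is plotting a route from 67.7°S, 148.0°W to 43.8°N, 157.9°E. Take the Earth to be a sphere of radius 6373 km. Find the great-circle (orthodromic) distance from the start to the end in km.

13200 km

cos σ = sin φ₁ sin φ₂ + cos φ₁ cos φ₂ cos Δλ
      = sin(-67.70°)sin(43.80°) + cos(-67.70°)cos(43.80°)cos(-54.10°) = -0.4798
σ = 118.671° → d = Rσ = 6373·2.07120 = 13200 km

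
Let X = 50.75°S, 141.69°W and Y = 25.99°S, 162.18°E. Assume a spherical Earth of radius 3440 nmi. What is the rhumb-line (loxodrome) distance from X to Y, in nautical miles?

Δψ = ln[tan(π/4+φ₂/2)/tan(π/4+φ₁/2)] = +0.5612;  Δφ = +0.4321 rad,  Δλ = -0.9797 rad
q = Δφ/Δψ = 0.7700
d = R·√(Δφ² + q²Δλ²) = 3440·0.86939 = 2991 nmi

2991 nmi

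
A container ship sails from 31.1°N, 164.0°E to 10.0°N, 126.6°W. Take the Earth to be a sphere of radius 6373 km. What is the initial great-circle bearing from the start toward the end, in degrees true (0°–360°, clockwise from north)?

θ = atan2( sin Δλ·cos φ₂ ,  cos φ₁ sin φ₂ − sin φ₁ cos φ₂ cos Δλ )
  = atan2(+0.9218, -0.0303) = 91.88°

91.9°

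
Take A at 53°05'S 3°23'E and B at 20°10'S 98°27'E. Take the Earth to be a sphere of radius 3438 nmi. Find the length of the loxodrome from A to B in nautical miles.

4861 nmi

Rhumb course C = atan2(Δλ, Δψ) with Δψ = ln[tan(π/4+φ₂/2)/tan(π/4+φ₁/2)] = +0.7378, Δλ = +1.6592 → C = 66.03°
d = R·|Δφ| / |cos C| = 3438·0.57450 / 0.40630 = 4861 nmi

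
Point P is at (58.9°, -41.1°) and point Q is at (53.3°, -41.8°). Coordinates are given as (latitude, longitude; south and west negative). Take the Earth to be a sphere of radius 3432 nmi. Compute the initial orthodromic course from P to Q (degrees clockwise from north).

θ = atan2( sin Δλ·cos φ₂ ,  cos φ₁ sin φ₂ − sin φ₁ cos φ₂ cos Δλ )
  = atan2(-0.0073, -0.0975) = 184.28°

184.3°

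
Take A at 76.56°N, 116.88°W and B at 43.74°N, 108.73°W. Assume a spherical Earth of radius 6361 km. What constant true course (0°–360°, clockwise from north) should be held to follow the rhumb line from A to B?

Meridional parts: M(φ₁)=+2.1385, M(φ₂)=+0.8506 → ΔM = -1.2879;  Δλ = +0.1422 rad
tan C = Δλ / ΔM = -0.1104 → C = 173.70°

173.7°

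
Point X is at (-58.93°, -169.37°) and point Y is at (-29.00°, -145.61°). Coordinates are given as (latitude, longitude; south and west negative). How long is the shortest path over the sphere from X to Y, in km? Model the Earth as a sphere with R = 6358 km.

3780 km

cos σ = sin φ₁ sin φ₂ + cos φ₁ cos φ₂ cos Δλ
      = sin(-58.93°)sin(-29.00°) + cos(-58.93°)cos(-29.00°)cos(23.76°) = 0.8284
σ = 34.068° → d = Rσ = 6358·0.59459 = 3780 km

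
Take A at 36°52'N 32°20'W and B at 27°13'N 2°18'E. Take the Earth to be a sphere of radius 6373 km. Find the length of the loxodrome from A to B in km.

Rhumb course C = atan2(Δλ, Δψ) with Δψ = ln[tan(π/4+φ₂/2)/tan(π/4+φ₁/2)] = -0.1991, Δλ = +0.6045 → C = 108.23°
d = R·|Δφ| / |cos C| = 6373·0.16842 / 0.31287 = 3431 km

3431 km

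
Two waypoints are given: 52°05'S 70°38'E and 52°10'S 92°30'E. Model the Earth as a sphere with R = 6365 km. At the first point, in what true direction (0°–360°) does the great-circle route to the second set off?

N = sin Δλ·cos φ₂ = +0.2284;  D = cos φ₁ sin φ₂ − sin φ₁ cos φ₂ cos Δλ = -0.0363
initial course = atan2(N, D) = 99.02°

99.0°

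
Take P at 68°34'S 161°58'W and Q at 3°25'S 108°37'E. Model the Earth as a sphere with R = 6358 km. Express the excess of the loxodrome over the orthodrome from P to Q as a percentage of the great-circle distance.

4.9%

Great circle: σ = 1.5116 rad → d_gc = Rσ = 9610.6 km
Rhumb: Δφ = +1.1371, Δλ = -1.5606, Δψ = +1.6050, q = Δφ/Δψ = 0.7085 → d_rh = R√(Δφ²+q²Δλ²) = 10083.8 km
Excess = (10083.8 − 9610.6) / 9610.6 = 473.2 / 9610.6 = 4.92% ≈ 4.9%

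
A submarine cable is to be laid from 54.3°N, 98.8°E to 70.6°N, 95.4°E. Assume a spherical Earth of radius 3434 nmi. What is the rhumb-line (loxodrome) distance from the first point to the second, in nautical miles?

981 nmi

Rhumb course C = atan2(Δλ, Δψ) with Δψ = ln[tan(π/4+φ₂/2)/tan(π/4+φ₁/2)] = +0.6334, Δλ = -0.0593 → C = 354.65°
d = R·|Δφ| / |cos C| = 3434·0.28449 / 0.99564 = 981 nmi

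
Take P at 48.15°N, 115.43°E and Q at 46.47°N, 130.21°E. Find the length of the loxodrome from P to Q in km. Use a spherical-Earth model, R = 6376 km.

1131 km

Rhumb course C = atan2(Δλ, Δψ) with Δψ = ln[tan(π/4+φ₂/2)/tan(π/4+φ₁/2)] = -0.0433, Δλ = +0.2580 → C = 99.52°
d = R·|Δφ| / |cos C| = 6376·0.02932 / 0.16535 = 1131 km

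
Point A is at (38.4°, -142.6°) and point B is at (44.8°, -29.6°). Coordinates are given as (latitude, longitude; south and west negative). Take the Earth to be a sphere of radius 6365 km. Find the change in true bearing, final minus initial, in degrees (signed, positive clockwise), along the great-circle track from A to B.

Initial bearing θ₁ = atan2(sin Δλ cos φ₂, cos φ₁ sin φ₂ − sin φ₁ cos φ₂ cos Δλ) = 42.04°
Final bearing θ₂ = (initial bearing from the destination back to the start) + 180° = 132.30°
Δθ = θ₂ − θ₁ = +90.3°

+90.3°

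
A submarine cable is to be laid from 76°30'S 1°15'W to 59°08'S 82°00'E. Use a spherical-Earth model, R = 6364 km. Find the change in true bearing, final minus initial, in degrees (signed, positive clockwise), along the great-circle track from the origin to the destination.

At departure: θ₁ = atan2(sin Δλ cos φ₂, cos φ₁ sin φ₂ − sin φ₁ cos φ₂ cos Δλ) = 105.55°
At arrival: θ₂ = atan2(sin Δλ cos φ₁, −cos φ₂ sin φ₁ + sin φ₂ cos φ₁ cos Δλ) = 26.00°
Δθ = θ₂ − θ₁ = -79.5°

-79.5°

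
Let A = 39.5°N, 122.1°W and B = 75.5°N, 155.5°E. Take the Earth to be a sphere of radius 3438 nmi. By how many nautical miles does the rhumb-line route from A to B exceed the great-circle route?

Great circle: cos σ = sin φ₁ sin φ₂ + cos φ₁ cos φ₂ cos Δλ,  σ = 0.8745 rad → d_gc = 3006.6 nmi
Rhumb line: Δψ = +1.3103, q = Δφ/Δψ = 0.4795, d_rh = R√(Δφ²+q²Δλ²) = 3207.4 nmi
Excess = 3207.4 − 3006.6 = 200.8 ≈ 201 nmi

201 nmi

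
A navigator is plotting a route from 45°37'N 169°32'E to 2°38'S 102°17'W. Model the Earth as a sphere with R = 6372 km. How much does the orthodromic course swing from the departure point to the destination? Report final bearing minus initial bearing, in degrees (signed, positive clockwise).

At departure: θ₁ = atan2(sin Δλ cos φ₂, cos φ₁ sin φ₂ − sin φ₁ cos φ₂ cos Δλ) = 93.14°
At arrival: θ₂ = atan2(sin Δλ cos φ₁, −cos φ₂ sin φ₁ + sin φ₂ cos φ₁ cos Δλ) = 135.64°
Δθ = θ₂ − θ₁ = +42.5°

+42.5°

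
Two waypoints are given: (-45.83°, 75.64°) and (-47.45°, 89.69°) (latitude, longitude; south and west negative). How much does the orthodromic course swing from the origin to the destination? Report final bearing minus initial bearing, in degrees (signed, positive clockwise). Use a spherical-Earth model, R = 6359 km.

Initial bearing θ₁ = atan2(sin Δλ cos φ₂, cos φ₁ sin φ₂ − sin φ₁ cos φ₂ cos Δλ) = 104.61°
Final bearing θ₂ = (initial bearing from the destination back to the start) + 180° = 94.37°
Δθ = θ₂ − θ₁ = -10.2°

-10.2°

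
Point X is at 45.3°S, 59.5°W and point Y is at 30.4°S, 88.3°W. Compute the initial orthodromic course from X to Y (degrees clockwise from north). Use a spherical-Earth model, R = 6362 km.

293.6°

θ = atan2( sin Δλ·cos φ₂ ,  cos φ₁ sin φ₂ − sin φ₁ cos φ₂ cos Δλ )
  = atan2(-0.4155, +0.1813) = 293.57°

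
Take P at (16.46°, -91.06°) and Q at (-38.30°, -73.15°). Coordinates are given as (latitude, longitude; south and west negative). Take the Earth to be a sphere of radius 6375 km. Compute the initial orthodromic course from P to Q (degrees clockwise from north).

163.3°

θ = atan2( sin Δλ·cos φ₂ ,  cos φ₁ sin φ₂ − sin φ₁ cos φ₂ cos Δλ )
  = atan2(+0.2413, -0.8060) = 163.33°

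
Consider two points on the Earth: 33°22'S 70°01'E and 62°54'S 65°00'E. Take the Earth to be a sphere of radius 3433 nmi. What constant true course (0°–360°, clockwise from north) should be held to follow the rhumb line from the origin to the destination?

Δψ = ln[tan(π/4+φ₂/2)/tan(π/4+φ₁/2)] = -0.8046
Δλ = -0.0876 rad (taken the short way round)
course = atan2(Δλ, Δψ) = 186.21°

186.2°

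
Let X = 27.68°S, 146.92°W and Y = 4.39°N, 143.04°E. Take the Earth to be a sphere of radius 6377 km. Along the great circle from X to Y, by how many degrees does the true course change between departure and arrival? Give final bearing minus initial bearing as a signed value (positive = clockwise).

+16.7°

Initial bearing θ₁ = atan2(sin Δλ cos φ₂, cos φ₁ sin φ₂ − sin φ₁ cos φ₂ cos Δλ) = 283.55°
Final bearing θ₂ = (initial bearing from the destination back to the start) + 180° = 300.30°
Δθ = θ₂ − θ₁ = +16.7°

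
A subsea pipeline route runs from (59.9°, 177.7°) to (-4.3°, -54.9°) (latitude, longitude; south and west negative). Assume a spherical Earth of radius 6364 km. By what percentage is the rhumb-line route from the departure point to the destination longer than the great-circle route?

8.6%

Great circle: σ = 1.9483 rad → d_gc = Rσ = 12399.1 km
Rhumb: Δφ = -1.1205, Δλ = +2.2235, Δψ = -1.3886, q = Δφ/Δψ = 0.8069 → d_rh = R√(Δφ²+q²Δλ²) = 13462.3 km
Excess = (13462.3 − 12399.1) / 12399.1 = 1063.2 / 12399.1 = 8.57% ≈ 8.6%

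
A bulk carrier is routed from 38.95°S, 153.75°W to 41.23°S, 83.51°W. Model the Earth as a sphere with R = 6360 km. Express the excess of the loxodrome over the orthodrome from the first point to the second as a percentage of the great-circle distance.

2.9%

Great circle: σ = 0.9121 rad → d_gc = Rσ = 5801.1 km
Rhumb: Δφ = -0.0398, Δλ = +1.2259, Δψ = -0.0520, q = Δφ/Δψ = 0.7649 → d_rh = R√(Δφ²+q²Δλ²) = 5969.3 km
Excess = (5969.3 − 5801.1) / 5801.1 = 168.2 / 5801.1 = 2.90% ≈ 2.9%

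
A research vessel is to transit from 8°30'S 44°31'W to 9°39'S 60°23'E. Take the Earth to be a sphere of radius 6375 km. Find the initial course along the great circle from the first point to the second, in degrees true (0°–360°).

102.0°

θ = atan2( sin Δλ·cos φ₂ ,  cos φ₁ sin φ₂ − sin φ₁ cos φ₂ cos Δλ )
  = atan2(+0.9527, -0.2033) = 102.04°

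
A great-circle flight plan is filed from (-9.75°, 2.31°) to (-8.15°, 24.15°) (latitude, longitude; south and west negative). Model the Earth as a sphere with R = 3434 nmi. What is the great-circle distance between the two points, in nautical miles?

1296 nmi

Haversine: a = sin²(Δφ/2)+cos φ₁ cos φ₂ sin²(Δλ/2) = 0.03521;  σ = 2·atan2(√a,√(1−a))
σ = 21.629° → d = Rσ = 3434·0.37750 = 1296 nmi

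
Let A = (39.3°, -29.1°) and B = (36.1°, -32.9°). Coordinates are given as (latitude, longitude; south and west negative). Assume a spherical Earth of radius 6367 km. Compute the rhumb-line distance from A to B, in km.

488 km

Rhumb course C = atan2(Δλ, Δψ) with Δψ = ln[tan(π/4+φ₂/2)/tan(π/4+φ₁/2)] = -0.0706, Δλ = -0.0663 → C = 223.21°
d = R·|Δφ| / |cos C| = 6367·0.05585 / 0.72888 = 488 km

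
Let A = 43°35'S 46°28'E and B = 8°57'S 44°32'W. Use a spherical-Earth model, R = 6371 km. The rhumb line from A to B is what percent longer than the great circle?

2.8%

Great circle: σ = 1.4759 rad → d_gc = Rσ = 9402.9 km
Rhumb: Δφ = +0.6045, Δλ = -1.5882, Δψ = +0.6900, q = Δφ/Δψ = 0.8761 → d_rh = R√(Δφ²+q²Δλ²) = 9665.0 km
Excess = (9665.0 − 9402.9) / 9402.9 = 262.1 / 9402.9 = 2.79% ≈ 2.8%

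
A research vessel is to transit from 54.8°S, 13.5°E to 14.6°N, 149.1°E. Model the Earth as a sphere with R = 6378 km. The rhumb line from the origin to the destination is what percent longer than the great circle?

6.8%

Great circle: σ = 2.2200 rad → d_gc = Rσ = 14158.9 km
Rhumb: Δφ = +1.2113, Δλ = +2.3667, Δψ = +1.4058, q = Δφ/Δψ = 0.8616 → d_rh = R√(Δφ²+q²Δλ²) = 15127.3 km
Excess = (15127.3 − 14158.9) / 14158.9 = 968.4 / 14158.9 = 6.84% ≈ 6.8%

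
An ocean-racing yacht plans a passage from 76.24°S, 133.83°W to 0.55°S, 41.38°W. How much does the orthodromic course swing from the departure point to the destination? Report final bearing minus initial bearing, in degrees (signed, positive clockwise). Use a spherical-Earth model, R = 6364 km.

At departure: θ₁ = atan2(sin Δλ cos φ₂, cos φ₁ sin φ₂ − sin φ₁ cos φ₂ cos Δλ) = 92.51°
At arrival: θ₂ = atan2(sin Δλ cos φ₁, −cos φ₂ sin φ₁ + sin φ₂ cos φ₁ cos Δλ) = 13.75°
Δθ = θ₂ − θ₁ = -78.8°

-78.8°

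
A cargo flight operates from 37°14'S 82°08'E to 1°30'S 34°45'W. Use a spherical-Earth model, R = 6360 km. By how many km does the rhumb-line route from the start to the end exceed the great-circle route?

404 km

Great circle: cos σ = sin φ₁ sin φ₂ + cos φ₁ cos φ₂ cos Δλ,  σ = 1.9220 rad → d_gc = 12224.1 km
Rhumb line: Δψ = +0.6749, q = Δφ/Δψ = 0.9241, d_rh = R√(Δφ²+q²Δλ²) = 12628.3 km
Excess = 12628.3 − 12224.1 = 404.2 ≈ 404 km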